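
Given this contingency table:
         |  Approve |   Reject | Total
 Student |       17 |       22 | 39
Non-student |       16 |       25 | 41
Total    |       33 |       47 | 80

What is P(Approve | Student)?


P(Approve | Student) = 17/(17+22) = 17/39

P(Approve|Student) = 17/39 ≈ 43.59%


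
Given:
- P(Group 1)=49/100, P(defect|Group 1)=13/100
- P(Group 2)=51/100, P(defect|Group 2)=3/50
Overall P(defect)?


P(B) = Σ P(B|Aᵢ)×P(Aᵢ)
  13/100×49/100 = 637/10000
  3/50×51/100 = 153/5000
Sum = 943/10000

P(defect) = 943/10000 ≈ 9.43%


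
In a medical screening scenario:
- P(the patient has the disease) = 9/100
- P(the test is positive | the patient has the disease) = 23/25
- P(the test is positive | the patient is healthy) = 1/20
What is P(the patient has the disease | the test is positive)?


Using Bayes' theorem:
P(A|B) = P(B|A)·P(A) / P(B)

P(the test is positive) = 23/25 × 9/100 + 1/20 × 91/100
= 207/2500 + 91/2000 = 1283/10000

P(the patient has the disease|the test is positive) = (207/2500) / (1283/10000) = 828/1283

P(the patient has the disease|the test is positive) = 828/1283 ≈ 64.54%


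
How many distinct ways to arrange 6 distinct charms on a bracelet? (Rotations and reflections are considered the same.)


Free circular arrangements: rotations and reflections both identified.
(n-1)!/2 = 5!/2 = 120/2 = 60

60


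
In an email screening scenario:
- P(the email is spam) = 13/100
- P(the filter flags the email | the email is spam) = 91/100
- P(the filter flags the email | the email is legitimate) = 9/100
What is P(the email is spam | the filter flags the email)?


Using Bayes' theorem:
P(A|B) = P(B|A)·P(A) / P(B)

P(the filter flags the email) = 91/100 × 13/100 + 9/100 × 87/100
= 1183/10000 + 783/10000 = 983/5000

P(the email is spam|the filter flags the email) = (1183/10000) / (983/5000) = 1183/1966

P(the email is spam|the filter flags the email) = 1183/1966 ≈ 60.17%


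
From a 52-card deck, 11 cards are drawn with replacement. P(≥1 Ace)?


P(not a Ace) = 48/52 = 12/13
P(none in 11 draws) = (12/13)^11 = 743008370688/1792160394037
P(≥1 Ace) = 1 - 743008370688/1792160394037 = 1049152023349/1792160394037

P = 1049152023349/1792160394037 ≈ 58.54%


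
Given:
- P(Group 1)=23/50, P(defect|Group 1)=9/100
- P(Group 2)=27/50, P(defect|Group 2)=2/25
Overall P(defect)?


P(B) = Σ P(B|Aᵢ)×P(Aᵢ)
  9/100×23/50 = 207/5000
  2/25×27/50 = 27/625
Sum = 423/5000

P(defect) = 423/5000 ≈ 8.46%


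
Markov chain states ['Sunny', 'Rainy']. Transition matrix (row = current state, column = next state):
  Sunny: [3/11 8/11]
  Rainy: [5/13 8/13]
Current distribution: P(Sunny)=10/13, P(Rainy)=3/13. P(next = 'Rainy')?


P(next=Rainy) = Σᵢ P(now=i)×P(i→Rainy)
= 10/13×8/11 + 3/13×8/13
= 80/143 + 24/169 = 1304/1859

P = 1304/1859 ≈ 0.7015


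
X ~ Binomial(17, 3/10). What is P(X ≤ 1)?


P(X ≤ 1) = Σ P(X=i) for i=0..1
P(X=0) = 232630513987207/100000000000000000
P(X=1) = 1694879459049651/100000000000000000
Sum = 963754986518429/50000000000000000

P(X ≤ 1) = 963754986518429/50000000000000000 ≈ 1.93%


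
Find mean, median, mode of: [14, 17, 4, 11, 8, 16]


Sorted: [4, 8, 11, 14, 16, 17]
Mean = 70/6 = 35/3
Median = 25/2
Freq: {14: 1, 17: 1, 4: 1, 11: 1, 8: 1, 16: 1}
Mode: No mode

Mean=35/3, Median=25/2, Mode=No mode


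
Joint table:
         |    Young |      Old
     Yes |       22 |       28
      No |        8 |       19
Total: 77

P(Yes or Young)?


P(Yes∨Young) = P(Yes) + P(Young) - P(Yes∧Young)
= (50 + 30 - 22)/77 = 58/77

P = 58/77 ≈ 75.32%


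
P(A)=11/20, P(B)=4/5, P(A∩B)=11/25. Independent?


P(A)×P(B) = 11/25
P(A∩B) = 11/25
Equal ✓ → Independent

Yes, independent


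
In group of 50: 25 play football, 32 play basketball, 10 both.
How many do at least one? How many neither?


|A∪B| = 25+32-10 = 47
Neither = 50-47 = 3

At least one: 47; Neither: 3


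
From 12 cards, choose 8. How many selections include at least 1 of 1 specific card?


Complement: C(12,8) - C(11,8) = 495 - 165 = 330

330


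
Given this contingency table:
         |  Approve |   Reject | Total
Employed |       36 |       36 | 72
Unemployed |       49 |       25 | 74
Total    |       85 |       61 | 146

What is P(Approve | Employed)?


P(Approve | Employed) = 36/(36+36) = 36/72 = 1/2

P(Approve|Employed) = 1/2 ≈ 50.00%


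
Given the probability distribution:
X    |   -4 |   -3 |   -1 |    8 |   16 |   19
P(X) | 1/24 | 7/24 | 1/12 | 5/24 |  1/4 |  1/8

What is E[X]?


E[X] = Σ x·P(X=x)
= (-4)×(1/24) + (-3)×(7/24) + (-1)×(1/12) + (8)×(5/24) + (16)×(1/4) + (19)×(1/8)
= 83/12

E[X] = 83/12


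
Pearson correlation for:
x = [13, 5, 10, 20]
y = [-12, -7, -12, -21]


n=4, Σx=48, Σy=-52, Σxy=-731, Σx²=694, Σy²=778
r = (4×(-731) - 48×(-52))/√((4×694 - 48²)(4×778 - (-52)²))
= -428/√(472×408) = -428/√192576 ≈ -428/438.8348 ≈ -0.9753

r ≈ -0.9753


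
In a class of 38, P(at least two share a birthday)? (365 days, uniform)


P(all different) = Π(365-i)/365 for i=0..37
= 0.135932
P(match) = 1 - 0.135932 = 0.864068

P ≈ 0.8641 ≈ 86.41%


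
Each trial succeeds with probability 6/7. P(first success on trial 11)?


Geometric: P(X=11) = (1-p)^(k-1)×p = (1/7)^10×6/7 = 6/1977326743

P(X=11) = 6/1977326743 ≈ 0.00%


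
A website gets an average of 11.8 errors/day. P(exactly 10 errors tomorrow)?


Poisson(λ=11.8): P(X=10) = e^(-λ)×λ^k/k!
= e^(-11.8) × 11.8^10 / 10!
≈ 7.504557915e-06 × 52338355538 / 3628800 ≈ 0.108239

P(X=10) ≈ 0.108239 ≈ 10.82%


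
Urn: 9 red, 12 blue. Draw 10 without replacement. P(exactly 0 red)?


Hypergeometric: C(9,0)×C(12,10)/C(21,10)
= 1×66/352716 = 11/58786

P(X=0) = 11/58786 ≈ 0.02%


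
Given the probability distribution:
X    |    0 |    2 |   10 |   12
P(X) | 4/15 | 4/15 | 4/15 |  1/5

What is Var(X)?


E[X] = 28/5
E[X²] = 848/15
Var(X) = E[X²] - (E[X])² = 848/15 - 784/25 = 1888/75

Var(X) = 1888/75 ≈ 25.1733


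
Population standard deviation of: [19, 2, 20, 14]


Mean = 55/4
  (19-55/4)²=441/16
  (2-55/4)²=2209/16
  (20-55/4)²=625/16
  (14-55/4)²=1/16
Σ(x-μ)² = 819/4
σ² = (819/4)/4 = 819/16

σ = √(819/16) ≈ 7.1545


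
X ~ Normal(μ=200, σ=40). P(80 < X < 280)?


z₁=(80-200)/40=-3.0, z₂=(280-200)/40=2.0
P = Φ(2.0) - Φ(-3.0) = 0.977250 - 0.001350 = 0.975900 ≈ 0.9759

P(80 < X < 280) ≈ 0.9759


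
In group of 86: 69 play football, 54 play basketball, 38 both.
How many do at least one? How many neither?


|A∪B| = 69+54-38 = 85
Neither = 86-85 = 1

At least one: 85; Neither: 1


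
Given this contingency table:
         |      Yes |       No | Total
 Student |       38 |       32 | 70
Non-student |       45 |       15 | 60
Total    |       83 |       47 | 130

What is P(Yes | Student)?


P(Yes | Student) = 38/(38+32) = 38/70 = 19/35

P(Yes|Student) = 19/35 ≈ 54.29%


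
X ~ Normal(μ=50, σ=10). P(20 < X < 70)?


z₁=(20-50)/10=-3.0, z₂=(70-50)/10=2.0
P = Φ(2.0) - Φ(-3.0) = 0.977250 - 0.001350 = 0.975900 ≈ 0.9759

P(20 < X < 70) ≈ 0.9759


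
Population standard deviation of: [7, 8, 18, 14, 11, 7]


Mean = 65/6
  (7-65/6)²=529/36
  (8-65/6)²=289/36
  (18-65/6)²=1849/36
  (14-65/6)²=361/36
  (11-65/6)²=1/36
  (7-65/6)²=529/36
Σ(x-μ)² = 593/6
σ² = (593/6)/6 = 593/36

σ = √(593/36) ≈ 4.0586


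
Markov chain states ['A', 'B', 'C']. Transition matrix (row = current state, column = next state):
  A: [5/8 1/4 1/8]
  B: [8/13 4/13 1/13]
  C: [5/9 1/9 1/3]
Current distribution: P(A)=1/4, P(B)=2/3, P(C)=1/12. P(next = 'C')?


P(next=C) = Σᵢ P(now=i)×P(i→C)
= 1/4×1/8 + 2/3×1/13 + 1/12×1/3
= 1/32 + 2/39 + 1/36 = 413/3744

P = 413/3744 ≈ 0.1103


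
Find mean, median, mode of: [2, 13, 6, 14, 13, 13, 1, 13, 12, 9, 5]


Sorted: [1, 2, 5, 6, 9, 12, 13, 13, 13, 13, 14]
Mean = 101/11
Median = 12
Freq: {2: 1, 13: 4, 6: 1, 14: 1, 1: 1, 12: 1, 9: 1, 5: 1}
Mode: [13]

Mean=101/11, Median=12, Mode=13


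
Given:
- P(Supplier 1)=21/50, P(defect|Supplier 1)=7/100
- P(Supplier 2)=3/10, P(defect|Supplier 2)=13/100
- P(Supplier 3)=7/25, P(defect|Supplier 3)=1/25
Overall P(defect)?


P(B) = Σ P(B|Aᵢ)×P(Aᵢ)
  7/100×21/50 = 147/5000
  13/100×3/10 = 39/1000
  1/25×7/25 = 7/625
Sum = 199/2500

P(defect) = 199/2500 ≈ 7.96%


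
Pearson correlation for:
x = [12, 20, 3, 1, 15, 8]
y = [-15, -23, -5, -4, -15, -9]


n=6, Σx=59, Σy=-71, Σxy=-956, Σx²=843, Σy²=1101
r = (6×(-956) - 59×(-71))/√((6×843 - 59²)(6×1101 - (-71)²))
= -1547/√(1577×1565) = -1547/√2468005 ≈ -1547/1570.9885 ≈ -0.9847

r ≈ -0.9847


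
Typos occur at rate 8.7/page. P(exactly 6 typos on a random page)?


Poisson(λ=8.7): P(X=6) = e^(-λ)×λ^k/k!
= e^(-8.7) × 8.7^6 / 6!
≈ 0.000166585811 × 433626.201009 / 720 ≈ 0.100328

P(X=6) ≈ 0.100328 ≈ 10.03%


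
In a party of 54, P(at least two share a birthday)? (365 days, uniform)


P(all different) = Π(365-i)/365 for i=0..53
= 0.016123
P(match) = 1 - 0.016123 = 0.983877

P ≈ 0.9839 ≈ 98.39%


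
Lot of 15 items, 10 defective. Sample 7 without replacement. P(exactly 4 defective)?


Hypergeometric: C(10,4)×C(5,3)/C(15,7)
= 210×10/6435 = 140/429

P(X=4) = 140/429 ≈ 32.63%


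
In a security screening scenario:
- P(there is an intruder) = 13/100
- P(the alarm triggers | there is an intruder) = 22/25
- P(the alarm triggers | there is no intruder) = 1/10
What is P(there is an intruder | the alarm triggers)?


Using Bayes' theorem:
P(A|B) = P(B|A)·P(A) / P(B)

P(the alarm triggers) = 22/25 × 13/100 + 1/10 × 87/100
= 143/1250 + 87/1000 = 1007/5000

P(there is an intruder|the alarm triggers) = (143/1250) / (1007/5000) = 572/1007

P(there is an intruder|the alarm triggers) = 572/1007 ≈ 56.80%


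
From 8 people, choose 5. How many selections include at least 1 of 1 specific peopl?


Complement: C(8,5) - C(7,5) = 56 - 21 = 35

35


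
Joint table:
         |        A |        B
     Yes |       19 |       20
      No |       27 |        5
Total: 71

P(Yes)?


P(Yes) = (19+20)/71 = 39/71

P(Yes) = 39/71 ≈ 54.93%


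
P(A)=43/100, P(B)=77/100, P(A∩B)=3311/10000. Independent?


P(A)×P(B) = 3311/10000
P(A∩B) = 3311/10000
Equal ✓ → Independent

Yes, independent


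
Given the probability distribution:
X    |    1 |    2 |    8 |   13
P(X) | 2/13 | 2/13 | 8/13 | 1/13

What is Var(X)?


E[X] = 83/13
E[X²] = 691/13
Var(X) = E[X²] - (E[X])² = 691/13 - 6889/169 = 2094/169

Var(X) = 2094/169 ≈ 12.3905


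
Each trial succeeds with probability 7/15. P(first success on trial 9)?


Geometric: P(X=9) = (1-p)^(k-1)×p = (8/15)^8×7/15 = 117440512/38443359375

P(X=9) = 117440512/38443359375 ≈ 0.31%


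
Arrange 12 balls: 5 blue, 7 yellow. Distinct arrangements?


12!/(5!×7!) = 792

792


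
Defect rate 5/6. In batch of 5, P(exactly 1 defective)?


Binomial: P(X=1) = C(5,1)×p^1×(1-p)^4
= 5 × 5/6 × 1/1296 = 25/7776

P(X=1) = 25/7776 ≈ 0.32%


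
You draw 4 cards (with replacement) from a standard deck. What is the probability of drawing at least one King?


P(not a King) = 48/52 = 12/13
P(none in 4 draws) = (12/13)^4 = 20736/28561
P(≥1 King) = 1 - 20736/28561 = 7825/28561

P = 7825/28561 ≈ 27.40%


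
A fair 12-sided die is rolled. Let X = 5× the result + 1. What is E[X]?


E[die] = (1+12)/2 = 13/2
E[X] = 5×13/2 + 1 = 67/2

E[X] = 67/2


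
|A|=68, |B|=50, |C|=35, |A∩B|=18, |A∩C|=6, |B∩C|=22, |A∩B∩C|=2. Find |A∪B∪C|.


|A∪B∪C| = 68+50+35-18-6-22+2 = 109

|A∪B∪C| = 109


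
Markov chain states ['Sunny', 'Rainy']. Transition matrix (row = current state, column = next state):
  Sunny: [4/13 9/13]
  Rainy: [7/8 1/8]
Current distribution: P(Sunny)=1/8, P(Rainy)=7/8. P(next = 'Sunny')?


P(next=Sunny) = Σᵢ P(now=i)×P(i→Sunny)
= 1/8×4/13 + 7/8×7/8
= 1/26 + 49/64 = 669/832

P = 669/832 ≈ 0.8041


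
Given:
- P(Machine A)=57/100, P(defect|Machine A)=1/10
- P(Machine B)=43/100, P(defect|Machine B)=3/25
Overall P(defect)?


P(B) = Σ P(B|Aᵢ)×P(Aᵢ)
  1/10×57/100 = 57/1000
  3/25×43/100 = 129/2500
Sum = 543/5000

P(defect) = 543/5000 ≈ 10.86%


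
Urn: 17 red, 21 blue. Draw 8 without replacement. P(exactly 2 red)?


Hypergeometric: C(17,2)×C(21,6)/C(38,8)
= 136×54264/48903492 = 1904/12617

P(X=2) = 1904/12617 ≈ 15.09%


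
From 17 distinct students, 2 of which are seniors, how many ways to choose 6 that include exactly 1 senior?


Choose 1 of the 2 seniors and 5 of the other 15 students:
C(2,1)×C(15,5) = 2×3003 = 6006

6006


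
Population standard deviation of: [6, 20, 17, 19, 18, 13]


Mean = 93/6 = 31/2
  (6-31/2)²=361/4
  (20-31/2)²=81/4
  (17-31/2)²=9/4
  (19-31/2)²=49/4
  (18-31/2)²=25/4
  (13-31/2)²=25/4
Σ(x-μ)² = 275/2
σ² = (275/2)/6 = 275/12

σ = √(275/12) ≈ 4.7871


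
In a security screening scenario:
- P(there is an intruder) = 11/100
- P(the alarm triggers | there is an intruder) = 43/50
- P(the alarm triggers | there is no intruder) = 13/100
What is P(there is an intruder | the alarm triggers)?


Using Bayes' theorem:
P(A|B) = P(B|A)·P(A) / P(B)

P(the alarm triggers) = 43/50 × 11/100 + 13/100 × 89/100
= 473/5000 + 1157/10000 = 2103/10000

P(there is an intruder|the alarm triggers) = (473/5000) / (2103/10000) = 946/2103

P(there is an intruder|the alarm triggers) = 946/2103 ≈ 44.98%


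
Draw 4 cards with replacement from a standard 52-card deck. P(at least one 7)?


P(not a 7) = 48/52 = 12/13
P(none in 4 draws) = (12/13)^4 = 20736/28561
P(≥1 7) = 1 - 20736/28561 = 7825/28561

P = 7825/28561 ≈ 27.40%


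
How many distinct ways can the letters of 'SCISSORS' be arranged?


Letters: 8, freq: {'S': 4, 'C': 1, 'I': 1, 'O': 1, 'R': 1}
8!/(4!×1!×1!×1!×1!) = 40320/24 = 1680

1680


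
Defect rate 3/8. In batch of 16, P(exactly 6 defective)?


Binomial: P(X=6) = C(16,6)×p^6×(1-p)^10
= 8008 × 729/262144 × 9765625/1073741824 = 7126259765625/35184372088832

P(X=6) = 7126259765625/35184372088832 ≈ 20.25%


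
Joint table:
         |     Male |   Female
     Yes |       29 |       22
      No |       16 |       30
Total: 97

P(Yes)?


P(Yes) = (29+22)/97 = 51/97

P(Yes) = 51/97 ≈ 52.58%


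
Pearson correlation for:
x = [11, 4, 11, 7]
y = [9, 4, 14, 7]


n=4, Σx=33, Σy=34, Σxy=318, Σx²=307, Σy²=342
r = (4×318 - 33×34)/√((4×307 - 33²)(4×342 - 34²))
= 150/√(139×212) = 150/√29468 ≈ 150/171.6625 ≈ 0.8738

r ≈ 0.8738


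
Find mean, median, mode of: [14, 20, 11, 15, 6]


Sorted: [6, 11, 14, 15, 20]
Mean = 66/5
Median = 14
Freq: {14: 1, 20: 1, 11: 1, 15: 1, 6: 1}
Mode: No mode

Mean=66/5, Median=14, Mode=No mode


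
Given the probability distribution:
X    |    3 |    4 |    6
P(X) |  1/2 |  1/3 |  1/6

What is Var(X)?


E[X] = 23/6
E[X²] = 95/6
Var(X) = E[X²] - (E[X])² = 95/6 - 529/36 = 41/36

Var(X) = 41/36 ≈ 1.1389


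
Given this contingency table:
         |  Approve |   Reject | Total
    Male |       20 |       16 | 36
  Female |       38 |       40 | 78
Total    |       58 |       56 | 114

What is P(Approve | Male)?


P(Approve | Male) = 20/(20+16) = 20/36 = 5/9

P(Approve|Male) = 5/9 ≈ 55.56%


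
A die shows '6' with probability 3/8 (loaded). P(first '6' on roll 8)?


Geometric: P(X=8) = (1-p)^(k-1)×p = (5/8)^7×3/8 = 234375/16777216

P(X=8) = 234375/16777216 ≈ 1.40%


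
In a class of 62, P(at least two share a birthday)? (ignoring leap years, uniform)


P(all different) = Π(365-i)/365 for i=0..61
= 0.004090
P(match) = 1 - 0.004090 = 0.995910

P ≈ 0.9959 ≈ 99.59%


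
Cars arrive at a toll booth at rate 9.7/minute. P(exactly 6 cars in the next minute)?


Poisson(λ=9.7): P(X=6) = e^(-λ)×λ^k/k!
= e^(-9.7) × 9.7^6 / 6!
≈ 6.128349505e-05 × 832972.004929 / 720 ≈ 0.070899

P(X=6) ≈ 0.070899 ≈ 7.09%


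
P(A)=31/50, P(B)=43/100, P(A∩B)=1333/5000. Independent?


P(A)×P(B) = 1333/5000
P(A∩B) = 1333/5000
Equal ✓ → Independent

Yes, independent


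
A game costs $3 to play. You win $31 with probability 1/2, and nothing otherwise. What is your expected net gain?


E[gain] = (31-3)×1/2 + (-3)×1/2
= 14 - 3/2 = 25/2

Expected net gain = $25/2 ≈ $12.50


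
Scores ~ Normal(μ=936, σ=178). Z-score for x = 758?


z = (x - μ)/σ = (758 - 936)/178 = -1.0

z = -1.0


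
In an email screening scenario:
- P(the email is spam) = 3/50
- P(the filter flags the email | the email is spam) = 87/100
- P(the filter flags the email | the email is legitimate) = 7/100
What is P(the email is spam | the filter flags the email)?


Using Bayes' theorem:
P(A|B) = P(B|A)·P(A) / P(B)

P(the filter flags the email) = 87/100 × 3/50 + 7/100 × 47/50
= 261/5000 + 329/5000 = 59/500

P(the email is spam|the filter flags the email) = (261/5000) / (59/500) = 261/590

P(the email is spam|the filter flags the email) = 261/590 ≈ 44.24%


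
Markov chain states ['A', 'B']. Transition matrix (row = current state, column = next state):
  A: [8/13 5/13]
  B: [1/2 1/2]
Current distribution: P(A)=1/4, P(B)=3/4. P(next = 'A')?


P(next=A) = Σᵢ P(now=i)×P(i→A)
= 1/4×8/13 + 3/4×1/2
= 2/13 + 3/8 = 55/104

P = 55/104 ≈ 0.5288


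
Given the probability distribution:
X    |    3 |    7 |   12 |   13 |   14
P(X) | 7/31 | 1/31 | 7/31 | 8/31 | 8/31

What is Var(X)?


E[X] = 328/31
E[X²] = 4040/31
Var(X) = E[X²] - (E[X])² = 4040/31 - 107584/961 = 17656/961

Var(X) = 17656/961 ≈ 18.3725


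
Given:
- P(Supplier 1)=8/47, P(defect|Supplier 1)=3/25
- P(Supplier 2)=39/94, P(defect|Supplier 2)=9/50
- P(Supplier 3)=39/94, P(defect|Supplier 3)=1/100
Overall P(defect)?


P(B) = Σ P(B|Aᵢ)×P(Aᵢ)
  3/25×8/47 = 24/1175
  9/50×39/94 = 351/4700
  1/100×39/94 = 39/9400
Sum = 933/9400

P(defect) = 933/9400 ≈ 9.93%


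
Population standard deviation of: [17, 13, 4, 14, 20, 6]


Mean = 74/6 = 37/3
  (17-37/3)²=196/9
  (13-37/3)²=4/9
  (4-37/3)²=625/9
  (14-37/3)²=25/9
  (20-37/3)²=529/9
  (6-37/3)²=361/9
Σ(x-μ)² = 580/3
σ² = (580/3)/6 = 290/9

σ = √(290/9) ≈ 5.6765


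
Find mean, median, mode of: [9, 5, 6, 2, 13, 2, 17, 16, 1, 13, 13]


Sorted: [1, 2, 2, 5, 6, 9, 13, 13, 13, 16, 17]
Mean = 97/11
Median = 9
Freq: {9: 1, 5: 1, 6: 1, 2: 2, 13: 3, 17: 1, 16: 1, 1: 1}
Mode: [13]

Mean=97/11, Median=9, Mode=13


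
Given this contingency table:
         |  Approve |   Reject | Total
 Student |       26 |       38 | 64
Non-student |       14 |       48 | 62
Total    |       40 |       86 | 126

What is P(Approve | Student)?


P(Approve | Student) = 26/(26+38) = 26/64 = 13/32

P(Approve|Student) = 13/32 ≈ 40.62%


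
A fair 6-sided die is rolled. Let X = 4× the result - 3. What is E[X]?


E[die] = (1+6)/2 = 7/2
E[X] = 4×7/2 - 3 = 11

E[X] = 11


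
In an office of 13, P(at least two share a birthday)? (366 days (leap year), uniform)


P(all different) = Π(366-i)/366 for i=0..12
= 0.806071
P(match) = 1 - 0.806071 = 0.193929

P ≈ 0.1939 ≈ 19.39%


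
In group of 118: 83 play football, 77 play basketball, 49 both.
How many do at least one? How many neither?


|A∪B| = 83+77-49 = 111
Neither = 118-111 = 7

At least one: 111; Neither: 7


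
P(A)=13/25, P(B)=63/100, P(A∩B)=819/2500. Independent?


P(A)×P(B) = 819/2500
P(A∩B) = 819/2500
Equal ✓ → Independent

Yes, independent


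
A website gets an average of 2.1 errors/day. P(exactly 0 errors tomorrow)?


Poisson(λ=2.1): P(X=0) = e^(-λ)×λ^k/k!
= e^(-2.1) × 2.1^0 / 0!
≈ 0.1224564283 × 1 / 1 ≈ 0.122456

P(X=0) ≈ 0.122456 ≈ 12.25%


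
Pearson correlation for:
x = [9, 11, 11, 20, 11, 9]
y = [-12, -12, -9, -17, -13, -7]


n=6, Σx=71, Σy=-70, Σxy=-885, Σx²=925, Σy²=876
r = (6×(-885) - 71×(-70))/√((6×925 - 71²)(6×876 - (-70)²))
= -340/√(509×356) = -340/√181204 ≈ -340/425.6806 ≈ -0.7987

r ≈ -0.7987


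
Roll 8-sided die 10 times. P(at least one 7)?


P(no 7)^10 = (7/8)^10 = 282475249/1073741824
P(≥1) = 1 - 282475249/1073741824 = 791266575/1073741824

P = 791266575/1073741824 ≈ 73.69%


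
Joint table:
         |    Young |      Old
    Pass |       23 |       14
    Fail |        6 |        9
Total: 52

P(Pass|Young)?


P(Pass|Young) = 23/(23+6) = 23/29

P = 23/29 ≈ 79.31%


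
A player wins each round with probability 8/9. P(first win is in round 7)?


Geometric: P(X=7) = (1-p)^(k-1)×p = (1/9)^6×8/9 = 8/4782969

P(X=7) = 8/4782969 ≈ 0.00%


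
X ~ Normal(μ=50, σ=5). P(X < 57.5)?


z = (57.5-50)/5 = 1.5
P(Z < 1.5) = 0.9332

P(X < 57.5) ≈ 0.9332


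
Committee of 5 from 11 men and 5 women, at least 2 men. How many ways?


Count by #men:
  2M,3W: C(11,2)×C(5,3)=550
  3M,2W: C(11,3)×C(5,2)=1650
  4M,1W: C(11,4)×C(5,1)=1650
  5M,0W: C(11,5)×C(5,0)=462
Total = 4312

4312


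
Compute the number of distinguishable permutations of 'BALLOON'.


Letters: 7, freq: {'B': 1, 'A': 1, 'L': 2, 'O': 2, 'N': 1}
7!/(1!×1!×2!×2!×1!) = 5040/4 = 1260

1260


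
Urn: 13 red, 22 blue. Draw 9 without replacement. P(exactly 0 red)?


Hypergeometric: C(13,0)×C(22,9)/C(35,9)
= 1×497420/70607460 = 19/2697

P(X=0) = 19/2697 ≈ 0.70%


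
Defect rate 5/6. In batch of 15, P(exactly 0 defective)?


Binomial: P(X=0) = C(15,0)×p^0×(1-p)^15
= 1 × 1 × 1/470184984576 = 1/470184984576

P(X=0) = 1/470184984576 ≈ 0.00%


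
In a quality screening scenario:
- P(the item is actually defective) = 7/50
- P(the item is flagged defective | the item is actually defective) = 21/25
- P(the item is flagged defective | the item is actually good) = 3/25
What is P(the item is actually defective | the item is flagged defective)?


Using Bayes' theorem:
P(A|B) = P(B|A)·P(A) / P(B)

P(the item is flagged defective) = 21/25 × 7/50 + 3/25 × 43/50
= 147/1250 + 129/1250 = 138/625

P(the item is actually defective|the item is flagged defective) = (147/1250) / (138/625) = 49/92

P(the item is actually defective|the item is flagged defective) = 49/92 ≈ 53.26%


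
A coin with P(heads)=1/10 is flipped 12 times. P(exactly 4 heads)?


Binomial: P(X=4) = C(12,4)×p^4×(1-p)^8
= 495 × 1/10000 × 43046721/100000000 = 4261625379/200000000000

P(X=4) = 4261625379/200000000000 ≈ 2.13%


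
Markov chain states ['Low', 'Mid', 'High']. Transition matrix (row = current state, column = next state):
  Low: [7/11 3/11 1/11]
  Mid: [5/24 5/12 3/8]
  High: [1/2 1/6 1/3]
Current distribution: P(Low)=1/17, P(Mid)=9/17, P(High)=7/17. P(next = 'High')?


P(next=High) = Σᵢ P(now=i)×P(i→High)
= 1/17×1/11 + 9/17×3/8 + 7/17×1/3
= 1/187 + 27/136 + 7/51 = 1531/4488

P = 1531/4488 ≈ 0.3411


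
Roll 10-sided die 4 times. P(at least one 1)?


P(no 1)^4 = (9/10)^4 = 6561/10000
P(≥1) = 1 - 6561/10000 = 3439/10000

P = 3439/10000 ≈ 34.39%


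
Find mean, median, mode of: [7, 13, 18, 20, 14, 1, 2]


Sorted: [1, 2, 7, 13, 14, 18, 20]
Mean = 75/7
Median = 13
Freq: {7: 1, 13: 1, 18: 1, 20: 1, 14: 1, 1: 1, 2: 1}
Mode: No mode

Mean=75/7, Median=13, Mode=No mode


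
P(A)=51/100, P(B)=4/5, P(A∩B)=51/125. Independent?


P(A)×P(B) = 51/125
P(A∩B) = 51/125
Equal ✓ → Independent

Yes, independent


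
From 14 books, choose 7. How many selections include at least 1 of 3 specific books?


Complement: C(14,7) - C(11,7) = 3432 - 330 = 3102

3102


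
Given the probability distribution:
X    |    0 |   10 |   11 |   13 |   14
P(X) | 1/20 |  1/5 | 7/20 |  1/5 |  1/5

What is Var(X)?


E[X] = 45/4
E[X²] = 2707/20
Var(X) = E[X²] - (E[X])² = 2707/20 - 2025/16 = 703/80

Var(X) = 703/80 ≈ 8.7875


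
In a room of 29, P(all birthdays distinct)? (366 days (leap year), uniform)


P(all different) = Π(366-i)/366 for i=0..28
= (366/366)×(365/366)×...×(338/366)
= 0.320056

P ≈ 0.3201 ≈ 32.01%


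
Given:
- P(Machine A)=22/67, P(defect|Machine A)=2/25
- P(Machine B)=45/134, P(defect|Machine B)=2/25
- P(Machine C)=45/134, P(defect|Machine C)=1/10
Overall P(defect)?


P(B) = Σ P(B|Aᵢ)×P(Aᵢ)
  2/25×22/67 = 44/1675
  2/25×45/134 = 9/335
  1/10×45/134 = 9/268
Sum = 581/6700

P(defect) = 581/6700 ≈ 8.67%


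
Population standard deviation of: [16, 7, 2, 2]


Mean = 27/4
  (16-27/4)²=1369/16
  (7-27/4)²=1/16
  (2-27/4)²=361/16
  (2-27/4)²=361/16
Σ(x-μ)² = 523/4
σ² = (523/4)/4 = 523/16

σ = √(523/16) ≈ 5.7173


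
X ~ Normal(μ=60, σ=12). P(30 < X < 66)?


z₁=(30-60)/12=-2.5, z₂=(66-60)/12=0.5
P = Φ(0.5) - Φ(-2.5) = 0.691462 - 0.006210 = 0.685252 ≈ 0.6853

P(30 < X < 66) ≈ 0.6853


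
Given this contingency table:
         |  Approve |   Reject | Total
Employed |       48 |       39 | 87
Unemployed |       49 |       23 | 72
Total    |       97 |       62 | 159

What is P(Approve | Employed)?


P(Approve | Employed) = 48/(48+39) = 48/87 = 16/29

P(Approve|Employed) = 16/29 ≈ 55.17%


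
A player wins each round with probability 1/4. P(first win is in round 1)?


Geometric: P(X=1) = (1-p)^(k-1)×p = (3/4)^0×1/4 = 1/4

P(X=1) = 1/4 ≈ 25.00%


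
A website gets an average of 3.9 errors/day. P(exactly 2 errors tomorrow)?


Poisson(λ=3.9): P(X=2) = e^(-λ)×λ^k/k!
= e^(-3.9) × 3.9^2 / 2!
≈ 0.02024191145 × 15.21 / 2 ≈ 0.153940

P(X=2) ≈ 0.153940 ≈ 15.39%


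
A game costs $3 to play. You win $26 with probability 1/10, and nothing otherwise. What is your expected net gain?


E[gain] = (26-3)×1/10 + (-3)×9/10
= 23/10 - 27/10 = -2/5

Expected net gain = $-2/5 ≈ $-0.40


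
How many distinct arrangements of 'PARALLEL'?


Letters: 8, freq: {'P': 1, 'A': 2, 'R': 1, 'L': 3, 'E': 1}
8!/(1!×2!×1!×3!×1!) = 40320/12 = 3360

3360


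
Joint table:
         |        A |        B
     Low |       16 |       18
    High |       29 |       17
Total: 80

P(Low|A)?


P(Low|A) = 16/(16+29) = 16/45

P = 16/45 ≈ 35.56%


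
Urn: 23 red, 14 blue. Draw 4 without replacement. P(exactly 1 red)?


Hypergeometric: C(23,1)×C(14,3)/C(37,4)
= 23×364/66045 = 1196/9435

P(X=1) = 1196/9435 ≈ 12.68%


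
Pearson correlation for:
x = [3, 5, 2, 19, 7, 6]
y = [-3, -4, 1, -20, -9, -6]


n=6, Σx=42, Σy=-41, Σxy=-506, Σx²=484, Σy²=543
r = (6×(-506) - 42×(-41))/√((6×484 - 42²)(6×543 - (-41)²))
= -1314/√(1140×1577) = -1314/√1797780 ≈ -1314/1340.8132 ≈ -0.9800

r ≈ -0.9800


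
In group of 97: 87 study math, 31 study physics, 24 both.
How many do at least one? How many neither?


|A∪B| = 87+31-24 = 94
Neither = 97-94 = 3

At least one: 94; Neither: 3


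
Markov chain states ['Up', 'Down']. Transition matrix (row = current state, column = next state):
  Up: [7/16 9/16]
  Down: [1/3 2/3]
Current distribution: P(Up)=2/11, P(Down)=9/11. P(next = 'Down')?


P(next=Down) = Σᵢ P(now=i)×P(i→Down)
= 2/11×9/16 + 9/11×2/3
= 9/88 + 6/11 = 57/88

P = 57/88 ≈ 0.6477


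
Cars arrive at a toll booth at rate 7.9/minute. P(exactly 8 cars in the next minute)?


Poisson(λ=7.9): P(X=8) = e^(-λ)×λ^k/k!
= e^(-7.9) × 7.9^8 / 8!
≈ 0.0003707435405 × 15171088.0991 / 40320 ≈ 0.139499

P(X=8) ≈ 0.139499 ≈ 13.95%


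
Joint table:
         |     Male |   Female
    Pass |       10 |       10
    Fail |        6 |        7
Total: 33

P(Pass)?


P(Pass) = (10+10)/33 = 20/33

P(Pass) = 20/33 ≈ 60.61%


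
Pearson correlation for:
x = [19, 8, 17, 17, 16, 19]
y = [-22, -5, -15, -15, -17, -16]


n=6, Σx=96, Σy=-90, Σxy=-1544, Σx²=1620, Σy²=1504
r = (6×(-1544) - 96×(-90))/√((6×1620 - 96²)(6×1504 - (-90)²))
= -624/√(504×924) = -624/√465696 ≈ -624/682.4192 ≈ -0.9144

r ≈ -0.9144


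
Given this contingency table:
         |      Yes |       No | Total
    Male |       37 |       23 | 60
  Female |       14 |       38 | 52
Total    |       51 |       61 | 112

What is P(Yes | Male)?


P(Yes | Male) = 37/(37+23) = 37/60

P(Yes|Male) = 37/60 ≈ 61.67%


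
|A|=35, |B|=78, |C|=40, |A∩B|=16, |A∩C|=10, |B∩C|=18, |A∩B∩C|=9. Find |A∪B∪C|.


|A∪B∪C| = 35+78+40-16-10-18+9 = 118

|A∪B∪C| = 118


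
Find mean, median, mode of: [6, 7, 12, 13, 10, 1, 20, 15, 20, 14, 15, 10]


Sorted: [1, 6, 7, 10, 10, 12, 13, 14, 15, 15, 20, 20]
Mean = 143/12
Median = 25/2
Freq: {6: 1, 7: 1, 12: 1, 13: 1, 10: 2, 1: 1, 20: 2, 15: 2, 14: 1}
Mode: [10, 15, 20]

Mean=143/12, Median=25/2, Mode=[10, 15, 20]


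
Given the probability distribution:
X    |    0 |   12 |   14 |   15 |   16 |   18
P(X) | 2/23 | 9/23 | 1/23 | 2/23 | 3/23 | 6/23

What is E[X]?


E[X] = Σ x·P(X=x)
= (0)×(2/23) + (12)×(9/23) + (14)×(1/23) + (15)×(2/23) + (16)×(3/23) + (18)×(6/23)
= 308/23

E[X] = 308/23


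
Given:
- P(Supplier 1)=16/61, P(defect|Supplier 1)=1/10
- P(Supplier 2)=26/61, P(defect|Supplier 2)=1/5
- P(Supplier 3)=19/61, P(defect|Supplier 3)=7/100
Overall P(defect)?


P(B) = Σ P(B|Aᵢ)×P(Aᵢ)
  1/10×16/61 = 8/305
  1/5×26/61 = 26/305
  7/100×19/61 = 133/6100
Sum = 813/6100

P(defect) = 813/6100 ≈ 13.33%


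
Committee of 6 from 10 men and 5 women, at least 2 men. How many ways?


Count by #men:
  2M,4W: C(10,2)×C(5,4)=225
  3M,3W: C(10,3)×C(5,3)=1200
  4M,2W: C(10,4)×C(5,2)=2100
  5M,1W: C(10,5)×C(5,1)=1260
  6M,0W: C(10,6)×C(5,0)=210
Total = 4995

4995


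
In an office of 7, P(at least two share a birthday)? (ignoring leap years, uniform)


P(all different) = Π(365-i)/365 for i=0..6
= 0.943764
P(match) = 1 - 0.943764 = 0.056236

P ≈ 0.0562 ≈ 5.62%


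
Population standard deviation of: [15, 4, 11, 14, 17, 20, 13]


Mean = 94/7
  (15-94/7)²=121/49
  (4-94/7)²=4356/49
  (11-94/7)²=289/49
  (14-94/7)²=16/49
  (17-94/7)²=625/49
  (20-94/7)²=2116/49
  (13-94/7)²=9/49
Σ(x-μ)² = 1076/7
σ² = (1076/7)/7 = 1076/49

σ = √(1076/49) ≈ 4.6861


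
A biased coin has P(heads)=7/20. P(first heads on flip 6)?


Geometric: P(X=6) = (1-p)^(k-1)×p = (13/20)^5×7/20 = 2599051/64000000

P(X=6) = 2599051/64000000 ≈ 4.06%


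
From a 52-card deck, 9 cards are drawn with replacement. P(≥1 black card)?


P(not a black card) = 26/52 = 1/2
P(none in 9 draws) = (1/2)^9 = 1/512
P(≥1 black card) = 1 - 1/512 = 511/512

P = 511/512 ≈ 99.80%


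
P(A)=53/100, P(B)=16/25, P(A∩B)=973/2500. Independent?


P(A)×P(B) = 212/625
P(A∩B) = 973/2500
Not equal → NOT independent

No, not independent


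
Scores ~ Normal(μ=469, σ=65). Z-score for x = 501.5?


z = (x - μ)/σ = (501.5 - 469)/65 = 0.5

z = 0.5


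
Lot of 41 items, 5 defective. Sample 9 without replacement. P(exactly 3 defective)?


Hypergeometric: C(5,3)×C(36,6)/C(41,9)
= 10×1947792/350343565 = 20832/374699

P(X=3) = 20832/374699 ≈ 5.56%


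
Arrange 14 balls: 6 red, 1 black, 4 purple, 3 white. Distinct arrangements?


14!/(6!×1!×4!×3!) = 840840

840840


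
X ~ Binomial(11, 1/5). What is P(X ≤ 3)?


P(X ≤ 3) = Σ P(X=i) for i=0..3
P(X=0) = 4194304/48828125
P(X=1) = 11534336/48828125
P(X=2) = 2883584/9765625
P(X=3) = 2162688/9765625
Sum = 65536/78125

P(X ≤ 3) = 65536/78125 ≈ 83.89%


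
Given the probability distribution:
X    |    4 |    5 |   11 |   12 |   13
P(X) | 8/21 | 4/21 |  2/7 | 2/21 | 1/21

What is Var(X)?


E[X] = 155/21
E[X²] = 1411/21
Var(X) = E[X²] - (E[X])² = 1411/21 - 24025/441 = 5606/441

Var(X) = 5606/441 ≈ 12.7120


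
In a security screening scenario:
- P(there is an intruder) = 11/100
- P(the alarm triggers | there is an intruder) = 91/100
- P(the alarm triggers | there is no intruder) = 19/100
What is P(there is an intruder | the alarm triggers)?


Using Bayes' theorem:
P(A|B) = P(B|A)·P(A) / P(B)

P(the alarm triggers) = 91/100 × 11/100 + 19/100 × 89/100
= 1001/10000 + 1691/10000 = 673/2500

P(there is an intruder|the alarm triggers) = (1001/10000) / (673/2500) = 1001/2692

P(there is an intruder|the alarm triggers) = 1001/2692 ≈ 37.18%


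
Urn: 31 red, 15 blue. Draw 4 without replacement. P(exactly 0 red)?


Hypergeometric: C(31,0)×C(15,4)/C(46,4)
= 1×1365/163185 = 91/10879

P(X=0) = 91/10879 ≈ 0.84%


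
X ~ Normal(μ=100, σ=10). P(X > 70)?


z = (70-100)/10 = -3.0
P(X > 70) = 1 - P(Z ≤ -3.0) = 1 - 0.0013 = 0.9987

P(X > 70) ≈ 0.9987


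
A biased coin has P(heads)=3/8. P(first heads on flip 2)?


Geometric: P(X=2) = (1-p)^(k-1)×p = (5/8)^1×3/8 = 15/64

P(X=2) = 15/64 ≈ 23.44%


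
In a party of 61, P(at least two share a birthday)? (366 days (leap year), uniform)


P(all different) = Π(366-i)/366 for i=0..60
= 0.004988
P(match) = 1 - 0.004988 = 0.995012

P ≈ 0.9950 ≈ 99.50%


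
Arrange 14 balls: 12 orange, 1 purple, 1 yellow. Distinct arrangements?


14!/(12!×1!×1!) = 182

182


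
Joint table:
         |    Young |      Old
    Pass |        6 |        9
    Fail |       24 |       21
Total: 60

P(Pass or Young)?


P(Pass∨Young) = P(Pass) + P(Young) - P(Pass∧Young)
= (15 + 30 - 6)/60 = 39/60 = 13/20

P = 13/20 ≈ 65.00%


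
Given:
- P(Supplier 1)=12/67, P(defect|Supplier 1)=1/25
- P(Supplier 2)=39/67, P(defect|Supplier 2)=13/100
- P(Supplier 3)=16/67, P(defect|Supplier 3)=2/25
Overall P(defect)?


P(B) = Σ P(B|Aᵢ)×P(Aᵢ)
  1/25×12/67 = 12/1675
  13/100×39/67 = 507/6700
  2/25×16/67 = 32/1675
Sum = 683/6700

P(defect) = 683/6700 ≈ 10.19%


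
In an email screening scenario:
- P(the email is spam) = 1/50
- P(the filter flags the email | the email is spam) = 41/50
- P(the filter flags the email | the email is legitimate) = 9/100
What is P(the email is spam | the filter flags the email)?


Using Bayes' theorem:
P(A|B) = P(B|A)·P(A) / P(B)

P(the filter flags the email) = 41/50 × 1/50 + 9/100 × 49/50
= 41/2500 + 441/5000 = 523/5000

P(the email is spam|the filter flags the email) = (41/2500) / (523/5000) = 82/523

P(the email is spam|the filter flags the email) = 82/523 ≈ 15.68%


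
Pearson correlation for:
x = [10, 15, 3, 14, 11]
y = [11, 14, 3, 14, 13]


n=5, Σx=53, Σy=55, Σxy=668, Σx²=651, Σy²=691
r = (5×668 - 53×55)/√((5×651 - 53²)(5×691 - 55²))
= 425/√(446×430) = 425/√191780 ≈ 425/437.9269 ≈ 0.9705

r ≈ 0.9705


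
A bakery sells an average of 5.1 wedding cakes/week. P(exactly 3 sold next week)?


Poisson(λ=5.1): P(X=3) = e^(-λ)×λ^k/k!
= e^(-5.1) × 5.1^3 / 3!
≈ 0.006096746566 × 132.651 / 6 ≈ 0.134790

P(X=3) ≈ 0.134790 ≈ 13.48%


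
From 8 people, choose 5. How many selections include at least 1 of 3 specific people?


Complement: C(8,5) - C(5,5) = 56 - 1 = 55

55


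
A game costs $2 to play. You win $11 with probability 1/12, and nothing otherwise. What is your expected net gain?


E[gain] = (11-2)×1/12 + (-2)×11/12
= 3/4 - 11/6 = -13/12

Expected net gain = $-13/12 ≈ $-1.08


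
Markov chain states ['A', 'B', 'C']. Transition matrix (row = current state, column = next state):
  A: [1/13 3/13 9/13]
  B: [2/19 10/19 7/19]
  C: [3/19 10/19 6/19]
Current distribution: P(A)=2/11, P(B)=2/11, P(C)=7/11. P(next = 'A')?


P(next=A) = Σᵢ P(now=i)×P(i→A)
= 2/11×1/13 + 2/11×2/19 + 7/11×3/19
= 2/143 + 4/209 + 21/209 = 33/247

P = 33/247 ≈ 0.1336


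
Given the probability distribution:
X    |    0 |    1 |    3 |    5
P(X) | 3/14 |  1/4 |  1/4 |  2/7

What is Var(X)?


E[X] = 17/7
E[X²] = 135/14
Var(X) = E[X²] - (E[X])² = 135/14 - 289/49 = 367/98

Var(X) = 367/98 ≈ 3.7449


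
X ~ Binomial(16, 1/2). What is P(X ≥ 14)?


P(X ≥ 14) = Σ P(X=i) for i=14..16
P(X=14) = 15/8192
P(X=15) = 1/4096
P(X=16) = 1/65536
Sum = 137/65536

P(X ≥ 14) = 137/65536 ≈ 0.21%


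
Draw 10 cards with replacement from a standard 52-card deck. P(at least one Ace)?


P(not a Ace) = 48/52 = 12/13
P(none in 10 draws) = (12/13)^10 = 61917364224/137858491849
P(≥1 Ace) = 1 - 61917364224/137858491849 = 75941127625/137858491849

P = 75941127625/137858491849 ≈ 55.09%


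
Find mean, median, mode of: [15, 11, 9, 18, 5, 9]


Sorted: [5, 9, 9, 11, 15, 18]
Mean = 67/6
Median = 10
Freq: {15: 1, 11: 1, 9: 2, 18: 1, 5: 1}
Mode: [9]

Mean=67/6, Median=10, Mode=9


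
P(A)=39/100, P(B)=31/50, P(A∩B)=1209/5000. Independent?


P(A)×P(B) = 1209/5000
P(A∩B) = 1209/5000
Equal ✓ → Independent

Yes, independent


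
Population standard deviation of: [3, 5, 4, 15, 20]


Mean = 47/5
  (3-47/5)²=1024/25
  (5-47/5)²=484/25
  (4-47/5)²=729/25
  (15-47/5)²=784/25
  (20-47/5)²=2809/25
Σ(x-μ)² = 1166/5
σ² = (1166/5)/5 = 1166/25

σ = √(1166/25) ≈ 6.8293


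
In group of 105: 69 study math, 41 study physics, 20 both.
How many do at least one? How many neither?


|A∪B| = 69+41-20 = 90
Neither = 105-90 = 15

At least one: 90; Neither: 15


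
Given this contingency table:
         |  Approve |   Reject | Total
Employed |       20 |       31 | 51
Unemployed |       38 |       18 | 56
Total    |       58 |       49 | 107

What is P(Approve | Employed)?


P(Approve | Employed) = 20/(20+31) = 20/51

P(Approve|Employed) = 20/51 ≈ 39.22%


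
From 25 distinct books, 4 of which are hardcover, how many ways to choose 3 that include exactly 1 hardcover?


Choose 1 of the 4 hardcovers and 2 of the other 21 books:
C(4,1)×C(21,2) = 4×210 = 840

840


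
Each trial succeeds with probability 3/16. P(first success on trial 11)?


Geometric: P(X=11) = (1-p)^(k-1)×p = (13/16)^10×3/16 = 413575475547/17592186044416

P(X=11) = 413575475547/17592186044416 ≈ 2.35%


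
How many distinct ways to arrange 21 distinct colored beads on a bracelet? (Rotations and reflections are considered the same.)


Free circular arrangements: rotations and reflections both identified.
(n-1)!/2 = 20!/2 = 2432902008176640000/2 = 1216451004088320000

1216451004088320000


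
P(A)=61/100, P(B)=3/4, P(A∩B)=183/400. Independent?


P(A)×P(B) = 183/400
P(A∩B) = 183/400
Equal ✓ → Independent

Yes, independent


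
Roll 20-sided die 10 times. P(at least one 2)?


P(no 2)^10 = (19/20)^10 = 6131066257801/10240000000000
P(≥1) = 1 - 6131066257801/10240000000000 = 4108933742199/10240000000000

P = 4108933742199/10240000000000 ≈ 40.13%


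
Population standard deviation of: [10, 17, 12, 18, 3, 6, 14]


Mean = 80/7
  (10-80/7)²=100/49
  (17-80/7)²=1521/49
  (12-80/7)²=16/49
  (18-80/7)²=2116/49
  (3-80/7)²=3481/49
  (6-80/7)²=1444/49
  (14-80/7)²=324/49
Σ(x-μ)² = 1286/7
σ² = (1286/7)/7 = 1286/49

σ = √(1286/49) ≈ 5.1230


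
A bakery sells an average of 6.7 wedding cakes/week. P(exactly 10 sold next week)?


Poisson(λ=6.7): P(X=10) = e^(-λ)×λ^k/k!
= e^(-6.7) × 6.7^10 / 10!
≈ 0.001230911903 × 182283780.455 / 3628800 ≈ 0.061832

P(X=10) ≈ 0.061832 ≈ 6.18%


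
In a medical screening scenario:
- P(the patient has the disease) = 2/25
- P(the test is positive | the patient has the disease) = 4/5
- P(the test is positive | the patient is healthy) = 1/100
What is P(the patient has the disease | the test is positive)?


Using Bayes' theorem:
P(A|B) = P(B|A)·P(A) / P(B)

P(the test is positive) = 4/5 × 2/25 + 1/100 × 23/25
= 8/125 + 23/2500 = 183/2500

P(the patient has the disease|the test is positive) = (8/125) / (183/2500) = 160/183

P(the patient has the disease|the test is positive) = 160/183 ≈ 87.43%


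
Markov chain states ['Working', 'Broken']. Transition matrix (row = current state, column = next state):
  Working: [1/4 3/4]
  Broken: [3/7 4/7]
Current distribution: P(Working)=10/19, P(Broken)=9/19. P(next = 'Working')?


P(next=Working) = Σᵢ P(now=i)×P(i→Working)
= 10/19×1/4 + 9/19×3/7
= 5/38 + 27/133 = 89/266

P = 89/266 ≈ 0.3346


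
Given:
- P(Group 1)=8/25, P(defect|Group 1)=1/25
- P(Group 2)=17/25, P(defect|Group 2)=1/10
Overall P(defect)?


P(B) = Σ P(B|Aᵢ)×P(Aᵢ)
  1/25×8/25 = 8/625
  1/10×17/25 = 17/250
Sum = 101/1250

P(defect) = 101/1250 ≈ 8.08%
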